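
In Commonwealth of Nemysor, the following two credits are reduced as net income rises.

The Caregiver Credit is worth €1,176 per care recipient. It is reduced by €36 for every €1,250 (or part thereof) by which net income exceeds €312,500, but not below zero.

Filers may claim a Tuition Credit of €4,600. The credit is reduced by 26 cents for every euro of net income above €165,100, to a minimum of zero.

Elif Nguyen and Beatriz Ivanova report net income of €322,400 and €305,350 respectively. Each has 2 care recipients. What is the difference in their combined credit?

Elif (€322,400): Caregiver Credit: base = 2 × €1,176 = €2,352. income exceeds €312,500 by €9,900, which is 8 full-or-partial €1,250 increments; reduction = 8 × €36 = €288, leaving €2,064. Tuition Credit: 26% of the €157,300 excess over €165,100 is €40,898 ≥ base, so the credit is €0. total €2,064 + €0 = €2,064
Beatriz (€305,350): Caregiver Credit: base = 2 × €1,176 = €2,352. €305,350 is at or below the €312,500 threshold, so the full €2,352 applies. Tuition Credit: 26% of the €140,250 excess over €165,100 is €36,465 ≥ base, so the credit is €0. total €2,352 + €0 = €2,352
Difference: |€2,064 − €2,352| = €288.

€288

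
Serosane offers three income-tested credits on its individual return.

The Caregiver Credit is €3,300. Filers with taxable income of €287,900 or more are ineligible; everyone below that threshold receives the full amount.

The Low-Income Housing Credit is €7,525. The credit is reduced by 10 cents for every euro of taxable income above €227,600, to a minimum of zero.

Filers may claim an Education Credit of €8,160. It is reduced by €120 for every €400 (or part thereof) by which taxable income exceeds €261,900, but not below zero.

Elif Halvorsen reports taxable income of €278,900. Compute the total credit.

€8,695

Caregiver Credit: €278,900 is below the €287,900 cutoff, so the full €3,300 applies.
Low-Income Housing Credit: 10% of the €51,300 excess over €227,600 is €5,130; credit = €7,525 − €5,130 = €2,395.
Education Credit: income exceeds €261,900 by €17,000, which is 43 full-or-partial €400 increments; reduction = 43 × €120 = €5,160, leaving €3,000.
Total: €3,300 + €2,395 + €3,000 = €8,695.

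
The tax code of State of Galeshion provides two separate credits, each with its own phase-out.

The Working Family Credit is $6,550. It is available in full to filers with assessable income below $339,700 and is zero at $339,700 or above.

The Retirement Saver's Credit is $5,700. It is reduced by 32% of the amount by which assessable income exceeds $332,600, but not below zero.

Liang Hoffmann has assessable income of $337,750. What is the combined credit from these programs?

Working Family Credit: $337,750 is below the $339,700 cutoff, so the full $6,550 applies.
Retirement Saver's Credit: 32% of the $5,150 excess over $332,600 is $1,648; credit = $5,700 − $1,648 = $4,052.
Total: $6,550 + $4,052 = $10,602.

$10,602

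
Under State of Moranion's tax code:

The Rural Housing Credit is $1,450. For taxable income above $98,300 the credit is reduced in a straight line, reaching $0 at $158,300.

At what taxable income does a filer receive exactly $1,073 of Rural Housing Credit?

$1,073 is 1,073/1,450 of the full $1,450, so 377/1,450 of the $60,000 range has been used: income = $98,300 + $60,000 × 377/1,450 = $113,900.

$113,900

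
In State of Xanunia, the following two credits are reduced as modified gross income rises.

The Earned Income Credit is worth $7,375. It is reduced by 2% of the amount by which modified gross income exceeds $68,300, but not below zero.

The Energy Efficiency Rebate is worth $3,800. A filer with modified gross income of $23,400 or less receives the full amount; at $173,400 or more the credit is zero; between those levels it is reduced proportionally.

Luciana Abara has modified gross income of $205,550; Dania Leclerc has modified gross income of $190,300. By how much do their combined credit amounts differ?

Luciana ($205,550): Earned Income Credit: 2% of the $137,250 excess over $68,300 is $2,745; credit = $7,375 − $2,745 = $4,630. Energy Efficiency Rebate: $205,550 is at or above $173,400, so the credit is $0. total $4,630 + $0 = $4,630
Dania ($190,300): Earned Income Credit: 2% of the $122,000 excess over $68,300 is $2,440; credit = $7,375 − $2,440 = $4,935. Energy Efficiency Rebate: $190,300 is at or above $173,400, so the credit is $0. total $4,935 + $0 = $4,935
Difference: |$4,630 − $4,935| = $305.

$305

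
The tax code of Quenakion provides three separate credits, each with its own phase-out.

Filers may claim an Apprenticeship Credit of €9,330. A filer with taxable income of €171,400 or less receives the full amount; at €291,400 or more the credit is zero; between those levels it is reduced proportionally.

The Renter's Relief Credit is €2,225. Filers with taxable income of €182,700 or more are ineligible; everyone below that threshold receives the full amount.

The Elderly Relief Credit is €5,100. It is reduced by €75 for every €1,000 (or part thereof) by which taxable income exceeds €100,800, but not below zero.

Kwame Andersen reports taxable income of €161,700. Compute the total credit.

Apprenticeship Credit: €161,700 is at or below the €171,400 threshold, so the full €9,330 applies.
Renter's Relief Credit: €161,700 is below the €182,700 cutoff, so the full €2,225 applies.
Elderly Relief Credit: income exceeds €100,800 by €60,900, which is 61 full-or-partial €1,000 increments; reduction = 61 × €75 = €4,575, leaving €525.
Total: €9,330 + €2,225 + €525 = €12,080.

€12,080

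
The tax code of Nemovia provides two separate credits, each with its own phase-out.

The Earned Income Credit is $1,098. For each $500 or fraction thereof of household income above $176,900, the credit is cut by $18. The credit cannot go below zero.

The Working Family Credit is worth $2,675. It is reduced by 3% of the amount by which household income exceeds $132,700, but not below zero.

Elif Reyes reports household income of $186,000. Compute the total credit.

Earned Income Credit: income exceeds $176,900 by $9,100, which is 19 full-or-partial $500 increments; reduction = 19 × $18 = $342, leaving $756.
Working Family Credit: 3% of the $53,300 excess over $132,700 is $1,599; credit = $2,675 − $1,599 = $1,076.
Total: $756 + $1,076 = $1,832.

$1,832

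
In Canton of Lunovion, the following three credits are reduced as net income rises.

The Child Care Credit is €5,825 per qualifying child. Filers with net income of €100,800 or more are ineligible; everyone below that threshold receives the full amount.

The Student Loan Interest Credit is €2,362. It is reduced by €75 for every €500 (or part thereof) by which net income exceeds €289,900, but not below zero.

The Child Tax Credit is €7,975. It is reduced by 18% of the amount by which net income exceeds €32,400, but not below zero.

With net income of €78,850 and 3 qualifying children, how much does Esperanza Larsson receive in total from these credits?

Child Care Credit: base = 3 × €5,825 = €17,475. €78,850 is below the €100,800 cutoff, so the full €17,475 applies.
Student Loan Interest Credit: €78,850 is at or below the €289,900 threshold, so the full €2,362 applies.
Child Tax Credit: 18% of the €46,450 excess over €32,400 is €8,361 ≥ base, so the credit is €0.
Total: €17,475 + €2,362 + €0 = €19,837.

€19,837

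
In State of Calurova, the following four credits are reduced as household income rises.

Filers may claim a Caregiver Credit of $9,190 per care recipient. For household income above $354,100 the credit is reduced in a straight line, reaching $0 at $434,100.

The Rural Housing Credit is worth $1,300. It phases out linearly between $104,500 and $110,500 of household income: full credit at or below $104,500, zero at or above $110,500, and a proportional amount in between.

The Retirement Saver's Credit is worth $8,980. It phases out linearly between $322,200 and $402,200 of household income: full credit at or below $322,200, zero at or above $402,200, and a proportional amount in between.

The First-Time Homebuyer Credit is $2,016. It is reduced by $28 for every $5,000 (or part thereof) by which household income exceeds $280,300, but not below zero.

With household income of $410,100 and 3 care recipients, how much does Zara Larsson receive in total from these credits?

$9,559

Caregiver Credit: base = 3 × $9,190 = $27,570. $410,100 is $56,000 into a $80,000 phase-out range, leaving 24,000/80,000 of the credit: $27,570 × 24,000/80,000 = $8,271.
Rural Housing Credit: $410,100 is at or above $110,500, so the credit is $0.
Retirement Saver's Credit: $410,100 is at or above $402,200, so the credit is $0.
First-Time Homebuyer Credit: income exceeds $280,300 by $129,800, which is 26 full-or-partial $5,000 increments; reduction = 26 × $28 = $728, leaving $1,288.
Total: $8,271 + $0 + $0 + $1,288 = $9,559.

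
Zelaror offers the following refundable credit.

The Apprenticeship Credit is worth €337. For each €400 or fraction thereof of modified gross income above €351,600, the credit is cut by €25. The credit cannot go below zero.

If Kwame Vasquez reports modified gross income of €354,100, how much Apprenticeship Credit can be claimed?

€162

Apprenticeship Credit: income exceeds €351,600 by €2,500, which is 7 full-or-partial €400 increments; reduction = 7 × €25 = €175, leaving €162.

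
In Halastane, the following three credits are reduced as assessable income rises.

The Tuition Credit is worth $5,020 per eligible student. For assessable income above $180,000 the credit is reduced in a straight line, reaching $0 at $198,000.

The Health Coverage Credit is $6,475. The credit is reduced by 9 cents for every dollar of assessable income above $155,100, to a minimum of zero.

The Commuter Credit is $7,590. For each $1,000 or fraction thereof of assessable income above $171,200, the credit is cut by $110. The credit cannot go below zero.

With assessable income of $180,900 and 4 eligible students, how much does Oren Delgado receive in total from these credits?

Tuition Credit: base = 4 × $5,020 = $20,080. $180,900 is $900 into a $18,000 phase-out range, leaving 17,100/18,000 of the credit: $20,080 × 17,100/18,000 = $19,076.
Health Coverage Credit: 9% of the $25,800 excess over $155,100 is $2,322; credit = $6,475 − $2,322 = $4,153.
Commuter Credit: income exceeds $171,200 by $9,700, which is 10 full-or-partial $1,000 increments; reduction = 10 × $110 = $1,100, leaving $6,490.
Total: $19,076 + $4,153 + $6,490 = $29,719.

$29,719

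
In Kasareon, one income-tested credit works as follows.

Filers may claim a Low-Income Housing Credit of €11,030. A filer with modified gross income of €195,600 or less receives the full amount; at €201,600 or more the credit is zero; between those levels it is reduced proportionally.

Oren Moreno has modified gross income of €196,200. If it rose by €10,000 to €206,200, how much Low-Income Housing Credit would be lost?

€9,927

At €196,200 — €196,200 is €600 into a €6,000 phase-out range, leaving 5,400/6,000 of the credit: €11,030 × 5,400/6,000 = €9,927.
At €206,200 — €206,200 is at or above €201,600, so the credit is €0.
Lost: €9,927 − €0 = €9,927.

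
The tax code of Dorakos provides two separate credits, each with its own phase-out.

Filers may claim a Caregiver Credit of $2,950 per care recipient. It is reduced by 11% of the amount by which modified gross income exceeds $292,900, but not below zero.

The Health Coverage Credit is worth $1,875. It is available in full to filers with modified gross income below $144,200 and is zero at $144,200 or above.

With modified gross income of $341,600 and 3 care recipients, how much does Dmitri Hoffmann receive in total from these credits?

Caregiver Credit: base = 3 × $2,950 = $8,850. 11% of the $48,700 excess over $292,900 is $5,357; credit = $8,850 − $5,357 = $3,493.
Health Coverage Credit: $341,600 meets or exceeds the $144,200 cutoff, so the credit is $0.
Total: $3,493 + $0 = $3,493.

$3,493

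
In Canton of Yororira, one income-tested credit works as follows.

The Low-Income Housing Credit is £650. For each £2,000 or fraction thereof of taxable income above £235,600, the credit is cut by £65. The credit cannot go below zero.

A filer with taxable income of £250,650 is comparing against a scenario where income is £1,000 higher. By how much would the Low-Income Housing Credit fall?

£65

At £250,650 — income exceeds £235,600 by £15,050, which is 8 full-or-partial £2,000 increments; reduction = 8 × £65 = £520, leaving £130.
At £251,650 — income exceeds £235,600 by £16,050, which is 9 full-or-partial £2,000 increments; reduction = 9 × £65 = £585, leaving £65.
Lost: £130 − £65 = £65.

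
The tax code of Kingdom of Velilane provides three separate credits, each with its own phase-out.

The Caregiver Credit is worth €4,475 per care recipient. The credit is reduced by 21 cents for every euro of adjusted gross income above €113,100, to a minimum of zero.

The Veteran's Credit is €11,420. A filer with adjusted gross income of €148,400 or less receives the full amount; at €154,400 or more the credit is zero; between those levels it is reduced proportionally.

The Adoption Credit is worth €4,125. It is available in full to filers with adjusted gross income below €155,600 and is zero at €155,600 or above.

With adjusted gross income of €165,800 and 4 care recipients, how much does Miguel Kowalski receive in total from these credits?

€6,833

Caregiver Credit: base = 4 × €4,475 = €17,900. 21% of the €52,700 excess over €113,100 is €11,067; credit = €17,900 − €11,067 = €6,833.
Veteran's Credit: €165,800 is at or above €154,400, so the credit is €0.
Adoption Credit: €165,800 meets or exceeds the €155,600 cutoff, so the credit is €0.
Total: €6,833 + €0 + €0 = €6,833.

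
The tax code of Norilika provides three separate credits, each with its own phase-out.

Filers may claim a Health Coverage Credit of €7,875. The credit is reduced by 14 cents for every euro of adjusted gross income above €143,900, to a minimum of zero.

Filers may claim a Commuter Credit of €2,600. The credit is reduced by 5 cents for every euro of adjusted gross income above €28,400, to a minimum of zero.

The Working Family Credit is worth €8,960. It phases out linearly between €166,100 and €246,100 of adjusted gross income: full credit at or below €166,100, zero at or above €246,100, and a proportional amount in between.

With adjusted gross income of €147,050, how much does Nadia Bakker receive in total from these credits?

€16,394

Health Coverage Credit: 14% of the €3,150 excess over €143,900 is €441; credit = €7,875 − €441 = €7,434.
Commuter Credit: 5% of the €118,650 excess over €28,400 is €5,932.50 ≥ base, so the credit is €0.
Working Family Credit: €147,050 is at or below the €166,100 threshold, so the full €8,960 applies.
Total: €7,434 + €0 + €8,960 = €16,394.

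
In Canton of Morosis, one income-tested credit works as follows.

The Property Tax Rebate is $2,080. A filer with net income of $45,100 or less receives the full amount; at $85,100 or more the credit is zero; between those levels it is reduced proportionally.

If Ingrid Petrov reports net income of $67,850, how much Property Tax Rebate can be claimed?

$897

Property Tax Rebate: $67,850 is $22,750 into a $40,000 phase-out range, leaving 17,250/40,000 of the credit: $2,080 × 17,250/40,000 = $897.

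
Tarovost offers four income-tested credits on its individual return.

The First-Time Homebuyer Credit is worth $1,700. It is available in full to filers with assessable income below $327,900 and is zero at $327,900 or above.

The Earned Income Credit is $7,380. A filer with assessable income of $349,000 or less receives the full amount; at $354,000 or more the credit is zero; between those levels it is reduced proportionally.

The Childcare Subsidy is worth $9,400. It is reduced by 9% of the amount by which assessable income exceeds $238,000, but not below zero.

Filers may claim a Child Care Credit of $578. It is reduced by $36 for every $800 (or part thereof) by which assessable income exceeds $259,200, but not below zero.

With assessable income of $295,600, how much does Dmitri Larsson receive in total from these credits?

$13,296

First-Time Homebuyer Credit: $295,600 is below the $327,900 cutoff, so the full $1,700 applies.
Earned Income Credit: $295,600 is at or below the $349,000 threshold, so the full $7,380 applies.
Childcare Subsidy: 9% of the $57,600 excess over $238,000 is $5,184; credit = $9,400 − $5,184 = $4,216.
Child Care Credit: income exceeds $259,200 by $36,400 → 46 increments × $36 = $1,656 ≥ base, so the credit is $0.
Total: $1,700 + $7,380 + $4,216 + $0 = $13,296.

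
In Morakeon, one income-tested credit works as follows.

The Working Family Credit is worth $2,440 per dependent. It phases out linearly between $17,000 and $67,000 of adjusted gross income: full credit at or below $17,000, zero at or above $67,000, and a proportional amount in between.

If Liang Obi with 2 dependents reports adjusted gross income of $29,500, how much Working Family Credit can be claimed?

$3,660

Working Family Credit: base = 2 × $2,440 = $4,880. $29,500 is $12,500 into a $50,000 phase-out range, leaving 37,500/50,000 of the credit: $4,880 × 37,500/50,000 = $3,660.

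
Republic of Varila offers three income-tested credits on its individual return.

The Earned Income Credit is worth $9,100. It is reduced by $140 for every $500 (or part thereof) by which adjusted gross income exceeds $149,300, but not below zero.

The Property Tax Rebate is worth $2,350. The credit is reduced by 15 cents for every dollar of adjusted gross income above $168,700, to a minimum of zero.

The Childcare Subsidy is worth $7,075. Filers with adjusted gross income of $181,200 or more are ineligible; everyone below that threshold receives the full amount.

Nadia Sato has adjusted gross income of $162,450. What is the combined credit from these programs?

$14,745

Earned Income Credit: income exceeds $149,300 by $13,150, which is 27 full-or-partial $500 increments; reduction = 27 × $140 = $3,780, leaving $5,320.
Property Tax Rebate: $162,450 is at or below the $168,700 threshold, so the full $2,350 applies.
Childcare Subsidy: $162,450 is below the $181,200 cutoff, so the full $7,075 applies.
Total: $5,320 + $2,350 + $7,075 = $14,745.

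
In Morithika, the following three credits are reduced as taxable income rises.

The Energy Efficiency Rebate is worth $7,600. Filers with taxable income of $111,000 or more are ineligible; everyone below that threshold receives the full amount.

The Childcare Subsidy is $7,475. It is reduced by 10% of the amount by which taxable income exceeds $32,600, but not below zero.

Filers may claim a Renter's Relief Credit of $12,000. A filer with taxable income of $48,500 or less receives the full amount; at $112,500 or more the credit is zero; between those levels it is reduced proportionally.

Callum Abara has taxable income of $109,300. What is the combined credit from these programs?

Energy Efficiency Rebate: $109,300 is below the $111,000 cutoff, so the full $7,600 applies.
Childcare Subsidy: 10% of the $76,700 excess over $32,600 is $7,670 ≥ base, so the credit is $0.
Renter's Relief Credit: $109,300 is $60,800 into a $64,000 phase-out range, leaving 3,200/64,000 of the credit: $12,000 × 3,200/64,000 = $600.
Total: $7,600 + $0 + $600 = $8,200.

$8,200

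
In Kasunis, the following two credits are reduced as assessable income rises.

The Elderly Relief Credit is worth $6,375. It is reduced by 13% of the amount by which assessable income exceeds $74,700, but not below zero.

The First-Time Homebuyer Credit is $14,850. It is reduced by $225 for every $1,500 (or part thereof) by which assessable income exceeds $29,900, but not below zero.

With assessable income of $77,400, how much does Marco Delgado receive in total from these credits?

Elderly Relief Credit: 13% of the $2,700 excess over $74,700 is $351; credit = $6,375 − $351 = $6,024.
First-Time Homebuyer Credit: income exceeds $29,900 by $47,500, which is 32 full-or-partial $1,500 increments; reduction = 32 × $225 = $7,200, leaving $7,650.
Total: $6,024 + $7,650 = $13,674.

$13,674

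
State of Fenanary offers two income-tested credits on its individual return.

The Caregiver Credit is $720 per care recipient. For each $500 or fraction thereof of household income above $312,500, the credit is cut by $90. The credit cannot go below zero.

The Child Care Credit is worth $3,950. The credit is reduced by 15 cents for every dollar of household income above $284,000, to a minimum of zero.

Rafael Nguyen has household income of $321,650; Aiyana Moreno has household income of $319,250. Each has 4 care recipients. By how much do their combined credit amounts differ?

$450

Rafael ($321,650): Caregiver Credit: base = 4 × $720 = $2,880. income exceeds $312,500 by $9,150, which is 19 full-or-partial $500 increments; reduction = 19 × $90 = $1,710, leaving $1,170. Child Care Credit: 15% of the $37,650 excess over $284,000 is $5,647.50 ≥ base, so the credit is $0. total $1,170 + $0 = $1,170
Aiyana ($319,250): Caregiver Credit: base = 4 × $720 = $2,880. income exceeds $312,500 by $6,750, which is 14 full-or-partial $500 increments; reduction = 14 × $90 = $1,260, leaving $1,620. Child Care Credit: 15% of the $35,250 excess over $284,000 is $5,287.50 ≥ base, so the credit is $0. total $1,620 + $0 = $1,620
Difference: |$1,170 − $1,620| = $450.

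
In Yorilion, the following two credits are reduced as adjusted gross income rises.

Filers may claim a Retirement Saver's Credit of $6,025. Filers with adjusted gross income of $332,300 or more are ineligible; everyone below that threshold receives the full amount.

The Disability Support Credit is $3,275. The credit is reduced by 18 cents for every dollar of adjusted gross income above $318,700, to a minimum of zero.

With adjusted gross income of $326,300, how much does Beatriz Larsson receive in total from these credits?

Retirement Saver's Credit: $326,300 is below the $332,300 cutoff, so the full $6,025 applies.
Disability Support Credit: 18% of the $7,600 excess over $318,700 is $1,368; credit = $3,275 − $1,368 = $1,907.
Total: $6,025 + $1,907 = $7,932.

$7,932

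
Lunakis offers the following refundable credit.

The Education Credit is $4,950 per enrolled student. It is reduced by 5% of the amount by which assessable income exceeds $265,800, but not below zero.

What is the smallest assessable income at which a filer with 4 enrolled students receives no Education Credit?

$661,800

Full credit = 4 × $4,950 = $19,800.
The credit falls by 5% of each dollar above $265,800, so it reaches zero when the excess is $19,800 / 5% = $396,000: income = $265,800 + $396,000 = $661,800.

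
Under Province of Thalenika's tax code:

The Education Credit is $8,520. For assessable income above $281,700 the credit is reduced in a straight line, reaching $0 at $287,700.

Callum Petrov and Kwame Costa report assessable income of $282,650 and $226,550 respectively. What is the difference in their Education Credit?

Callum ($282,650): Education Credit: $282,650 is $950 into a $6,000 phase-out range, leaving 5,050/6,000 of the credit: $8,520 × 5,050/6,000 = $7,171.
Kwame ($226,550): Education Credit: $226,550 is at or below the $281,700 threshold, so the full $8,520 applies.
Difference: |$7,171 − $8,520| = $1,349.

$1,349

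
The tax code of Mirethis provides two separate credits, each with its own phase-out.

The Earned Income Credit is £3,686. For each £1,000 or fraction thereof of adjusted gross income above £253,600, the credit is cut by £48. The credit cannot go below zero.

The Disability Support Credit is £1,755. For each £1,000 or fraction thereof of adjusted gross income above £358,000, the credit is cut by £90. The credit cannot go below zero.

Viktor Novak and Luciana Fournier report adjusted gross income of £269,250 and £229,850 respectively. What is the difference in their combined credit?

Viktor (£269,250): Earned Income Credit: income exceeds £253,600 by £15,650, which is 16 full-or-partial £1,000 increments; reduction = 16 × £48 = £768, leaving £2,918. Disability Support Credit: £269,250 is at or below the £358,000 threshold, so the full £1,755 applies. total £2,918 + £1,755 = £4,673
Luciana (£229,850): Earned Income Credit: £229,850 is at or below the £253,600 threshold, so the full £3,686 applies. Disability Support Credit: £229,850 is at or below the £358,000 threshold, so the full £1,755 applies. total £3,686 + £1,755 = £5,441
Difference: |£4,673 − £5,441| = £768.

£768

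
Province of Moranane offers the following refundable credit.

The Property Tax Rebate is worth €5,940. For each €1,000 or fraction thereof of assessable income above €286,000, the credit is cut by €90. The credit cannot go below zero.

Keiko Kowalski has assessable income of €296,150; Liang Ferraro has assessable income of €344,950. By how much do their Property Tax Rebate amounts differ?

Keiko (€296,150): Property Tax Rebate: income exceeds €286,000 by €10,150, which is 11 full-or-partial €1,000 increments; reduction = 11 × €90 = €990, leaving €4,950.
Liang (€344,950): Property Tax Rebate: income exceeds €286,000 by €58,950, which is 59 full-or-partial €1,000 increments; reduction = 59 × €90 = €5,310, leaving €630.
Difference: |€4,950 − €630| = €4,320.

€4,320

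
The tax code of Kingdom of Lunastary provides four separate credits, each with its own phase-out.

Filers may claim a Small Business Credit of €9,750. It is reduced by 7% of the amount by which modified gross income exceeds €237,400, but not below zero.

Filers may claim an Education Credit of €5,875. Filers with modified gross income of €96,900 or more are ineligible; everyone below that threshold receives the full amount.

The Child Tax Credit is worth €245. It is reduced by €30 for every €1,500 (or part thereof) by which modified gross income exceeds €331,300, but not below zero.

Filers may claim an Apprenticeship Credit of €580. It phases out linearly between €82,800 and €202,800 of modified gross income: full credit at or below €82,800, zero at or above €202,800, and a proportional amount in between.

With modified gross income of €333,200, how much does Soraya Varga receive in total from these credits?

€3,229

Small Business Credit: 7% of the €95,800 excess over €237,400 is €6,706; credit = €9,750 − €6,706 = €3,044.
Education Credit: €333,200 meets or exceeds the €96,900 cutoff, so the credit is €0.
Child Tax Credit: income exceeds €331,300 by €1,900, which is 2 full-or-partial €1,500 increments; reduction = 2 × €30 = €60, leaving €185.
Apprenticeship Credit: €333,200 is at or above €202,800, so the credit is €0.
Total: €3,044 + €0 + €185 + €0 = €3,229.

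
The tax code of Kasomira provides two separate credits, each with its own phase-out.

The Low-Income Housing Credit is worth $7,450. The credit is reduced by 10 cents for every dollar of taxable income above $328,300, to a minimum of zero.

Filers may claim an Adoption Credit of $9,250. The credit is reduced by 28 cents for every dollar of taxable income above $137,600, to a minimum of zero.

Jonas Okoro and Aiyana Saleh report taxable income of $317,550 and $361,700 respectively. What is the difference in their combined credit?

Jonas ($317,550): Low-Income Housing Credit: $317,550 is at or below the $328,300 threshold, so the full $7,450 applies. Adoption Credit: 28% of the $179,950 excess over $137,600 is $50,386 ≥ base, so the credit is $0. total $7,450 + $0 = $7,450
Aiyana ($361,700): Low-Income Housing Credit: 10% of the $33,400 excess over $328,300 is $3,340; credit = $7,450 − $3,340 = $4,110. Adoption Credit: 28% of the $224,100 excess over $137,600 is $62,748 ≥ base, so the credit is $0. total $4,110 + $0 = $4,110
Difference: |$7,450 − $4,110| = $3,340.

$3,340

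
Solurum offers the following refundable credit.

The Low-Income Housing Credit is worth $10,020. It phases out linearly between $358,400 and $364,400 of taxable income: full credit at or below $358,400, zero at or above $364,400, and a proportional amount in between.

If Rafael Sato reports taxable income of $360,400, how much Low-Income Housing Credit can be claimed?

$6,680

Low-Income Housing Credit: $360,400 is $2,000 into a $6,000 phase-out range, leaving 4,000/6,000 of the credit: $10,020 × 4,000/6,000 = $6,680.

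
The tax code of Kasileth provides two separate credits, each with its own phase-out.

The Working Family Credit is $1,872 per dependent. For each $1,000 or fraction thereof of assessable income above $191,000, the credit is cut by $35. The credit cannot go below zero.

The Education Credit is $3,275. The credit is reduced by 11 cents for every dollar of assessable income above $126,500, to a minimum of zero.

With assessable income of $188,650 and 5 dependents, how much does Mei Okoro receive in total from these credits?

Working Family Credit: base = 5 × $1,872 = $9,360. $188,650 is at or below the $191,000 threshold, so the full $9,360 applies.
Education Credit: 11% of the $62,150 excess over $126,500 is $6,836.50 ≥ base, so the credit is $0.
Total: $9,360 + $0 = $9,360.

$9,360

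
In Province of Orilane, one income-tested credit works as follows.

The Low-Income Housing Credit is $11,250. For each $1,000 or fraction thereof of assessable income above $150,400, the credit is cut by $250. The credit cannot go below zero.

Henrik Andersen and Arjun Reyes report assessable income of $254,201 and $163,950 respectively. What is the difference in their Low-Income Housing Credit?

$7,750

Henrik ($254,201): Low-Income Housing Credit: income exceeds $150,400 by $103,801 → 104 increments × $250 = $26,000 ≥ base, so the credit is $0.
Arjun ($163,950): Low-Income Housing Credit: income exceeds $150,400 by $13,550, which is 14 full-or-partial $1,000 increments; reduction = 14 × $250 = $3,500, leaving $7,750.
Difference: |$0 − $7,750| = $7,750.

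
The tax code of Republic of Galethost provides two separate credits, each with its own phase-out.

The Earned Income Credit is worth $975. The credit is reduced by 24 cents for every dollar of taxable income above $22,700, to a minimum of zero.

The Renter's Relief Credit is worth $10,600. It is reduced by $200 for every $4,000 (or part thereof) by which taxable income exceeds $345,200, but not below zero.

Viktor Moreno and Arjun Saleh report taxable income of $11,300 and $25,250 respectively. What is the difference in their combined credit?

Viktor ($11,300): Earned Income Credit: $11,300 is at or below the $22,700 threshold, so the full $975 applies. Renter's Relief Credit: $11,300 is at or below the $345,200 threshold, so the full $10,600 applies. total $975 + $10,600 = $11,575
Arjun ($25,250): Earned Income Credit: 24% of the $2,550 excess over $22,700 is $612; credit = $975 − $612 = $363. Renter's Relief Credit: $25,250 is at or below the $345,200 threshold, so the full $10,600 applies. total $363 + $10,600 = $10,963
Difference: |$11,575 − $10,963| = $612.

$612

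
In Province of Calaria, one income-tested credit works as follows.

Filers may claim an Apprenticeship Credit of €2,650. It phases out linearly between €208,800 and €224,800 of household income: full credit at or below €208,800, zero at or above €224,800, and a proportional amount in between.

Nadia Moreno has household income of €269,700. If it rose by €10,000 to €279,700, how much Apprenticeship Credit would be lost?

At €269,700 — €269,700 is at or above €224,800, so the credit is €0.
At €279,700 — €279,700 is at or above €224,800, so the credit is €0.
Lost: €0 − €0 = €0.

€0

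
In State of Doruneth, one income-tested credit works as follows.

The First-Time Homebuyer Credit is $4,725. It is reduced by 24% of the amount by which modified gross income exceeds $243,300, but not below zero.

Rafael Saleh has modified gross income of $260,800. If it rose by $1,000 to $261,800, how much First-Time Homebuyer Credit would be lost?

$240

At $260,800 — 24% of the $17,500 excess over $243,300 is $4,200; credit = $4,725 − $4,200 = $525.
At $261,800 — 24% of the $18,500 excess over $243,300 is $4,440; credit = $4,725 − $4,440 = $285.
Lost: $525 − $285 = $240.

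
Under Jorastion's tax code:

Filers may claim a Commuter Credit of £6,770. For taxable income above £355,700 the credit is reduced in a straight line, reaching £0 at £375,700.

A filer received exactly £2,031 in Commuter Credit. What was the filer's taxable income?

£369,700

£2,031 is 2,031/6,770 of the full £6,770, so 4,739/6,770 of the £20,000 range has been used: income = £355,700 + £20,000 × 4,739/6,770 = £369,700.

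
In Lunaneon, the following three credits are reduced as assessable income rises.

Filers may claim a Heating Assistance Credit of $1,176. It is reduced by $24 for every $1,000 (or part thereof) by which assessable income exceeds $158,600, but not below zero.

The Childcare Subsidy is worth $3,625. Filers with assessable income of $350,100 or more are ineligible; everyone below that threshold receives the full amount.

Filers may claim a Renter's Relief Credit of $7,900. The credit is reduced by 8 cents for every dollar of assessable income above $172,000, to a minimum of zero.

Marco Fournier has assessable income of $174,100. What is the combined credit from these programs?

$12,149

Heating Assistance Credit: income exceeds $158,600 by $15,500, which is 16 full-or-partial $1,000 increments; reduction = 16 × $24 = $384, leaving $792.
Childcare Subsidy: $174,100 is below the $350,100 cutoff, so the full $3,625 applies.
Renter's Relief Credit: 8% of the $2,100 excess over $172,000 is $168; credit = $7,900 − $168 = $7,732.
Total: $792 + $3,625 + $7,732 = $12,149.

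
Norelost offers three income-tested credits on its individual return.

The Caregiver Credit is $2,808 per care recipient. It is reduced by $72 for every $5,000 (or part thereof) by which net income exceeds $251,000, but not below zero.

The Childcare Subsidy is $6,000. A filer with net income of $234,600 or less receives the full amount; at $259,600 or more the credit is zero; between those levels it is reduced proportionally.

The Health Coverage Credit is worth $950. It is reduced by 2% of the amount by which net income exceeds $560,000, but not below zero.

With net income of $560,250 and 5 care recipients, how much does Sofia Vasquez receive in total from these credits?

$10,521

Caregiver Credit: base = 5 × $2,808 = $14,040. income exceeds $251,000 by $309,250, which is 62 full-or-partial $5,000 increments; reduction = 62 × $72 = $4,464, leaving $9,576.
Childcare Subsidy: $560,250 is at or above $259,600, so the credit is $0.
Health Coverage Credit: 2% of the $250 excess over $560,000 is $5; credit = $950 − $5 = $945.
Total: $9,576 + $0 + $945 = $10,521.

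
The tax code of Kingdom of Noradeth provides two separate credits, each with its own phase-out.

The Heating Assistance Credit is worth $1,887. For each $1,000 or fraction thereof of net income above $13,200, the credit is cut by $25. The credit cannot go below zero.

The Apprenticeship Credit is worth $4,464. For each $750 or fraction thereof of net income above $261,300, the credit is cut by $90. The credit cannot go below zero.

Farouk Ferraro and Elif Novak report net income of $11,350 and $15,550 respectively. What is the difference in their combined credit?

Farouk ($11,350): Heating Assistance Credit: $11,350 is at or below the $13,200 threshold, so the full $1,887 applies. Apprenticeship Credit: $11,350 is at or below the $261,300 threshold, so the full $4,464 applies. total $1,887 + $4,464 = $6,351
Elif ($15,550): Heating Assistance Credit: income exceeds $13,200 by $2,350, which is 3 full-or-partial $1,000 increments; reduction = 3 × $25 = $75, leaving $1,812. Apprenticeship Credit: $15,550 is at or below the $261,300 threshold, so the full $4,464 applies. total $1,812 + $4,464 = $6,276
Difference: |$6,351 − $6,276| = $75.

$75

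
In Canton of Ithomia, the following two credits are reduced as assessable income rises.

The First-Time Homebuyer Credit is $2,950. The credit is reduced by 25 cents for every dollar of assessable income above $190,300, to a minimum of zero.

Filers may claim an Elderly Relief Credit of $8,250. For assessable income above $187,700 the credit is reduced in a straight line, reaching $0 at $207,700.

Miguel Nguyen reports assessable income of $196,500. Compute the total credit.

$6,020

First-Time Homebuyer Credit: 25% of the $6,200 excess over $190,300 is $1,550; credit = $2,950 − $1,550 = $1,400.
Elderly Relief Credit: $196,500 is $8,800 into a $20,000 phase-out range, leaving 11,200/20,000 of the credit: $8,250 × 11,200/20,000 = $4,620.
Total: $1,400 + $4,620 = $6,020.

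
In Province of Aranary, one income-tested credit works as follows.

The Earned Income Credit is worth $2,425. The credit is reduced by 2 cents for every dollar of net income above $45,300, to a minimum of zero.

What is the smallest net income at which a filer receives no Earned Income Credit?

The credit falls by 2% of each dollar above $45,300, so it reaches zero when the excess is $2,425 / 2% = $121,250: income = $45,300 + $121,250 = $166,550.

$166,550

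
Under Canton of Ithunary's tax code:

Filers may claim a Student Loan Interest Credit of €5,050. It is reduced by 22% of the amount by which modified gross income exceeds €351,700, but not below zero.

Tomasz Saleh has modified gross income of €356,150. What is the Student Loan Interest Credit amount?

€4,071

Student Loan Interest Credit: 22% of the €4,450 excess over €351,700 is €979; credit = €5,050 − €979 = €4,071.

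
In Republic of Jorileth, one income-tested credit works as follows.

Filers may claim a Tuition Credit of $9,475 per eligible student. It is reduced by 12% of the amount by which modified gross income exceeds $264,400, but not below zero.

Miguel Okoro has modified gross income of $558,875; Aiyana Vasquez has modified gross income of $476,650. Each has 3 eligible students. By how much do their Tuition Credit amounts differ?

$2,955

Miguel ($558,875): Tuition Credit: base = 3 × $9,475 = $28,425. 12% of the $294,475 excess over $264,400 is $35,337 ≥ base, so the credit is $0.
Aiyana ($476,650): Tuition Credit: base = 3 × $9,475 = $28,425. 12% of the $212,250 excess over $264,400 is $25,470; credit = $28,425 − $25,470 = $2,955.
Difference: |$0 − $2,955| = $2,955.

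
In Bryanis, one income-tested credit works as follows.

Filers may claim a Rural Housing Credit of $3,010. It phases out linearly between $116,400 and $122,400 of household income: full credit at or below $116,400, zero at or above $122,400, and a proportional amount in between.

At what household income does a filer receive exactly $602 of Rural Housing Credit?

$602 is 602/3,010 of the full $3,010, so 2,408/3,010 of the $6,000 range has been used: income = $116,400 + $6,000 × 2,408/3,010 = $121,200.

$121,200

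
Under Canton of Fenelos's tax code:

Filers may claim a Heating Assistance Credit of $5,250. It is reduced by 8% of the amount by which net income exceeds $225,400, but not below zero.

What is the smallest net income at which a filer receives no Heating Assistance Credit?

The credit falls by 8% of each dollar above $225,400, so it reaches zero when the excess is $5,250 / 8% = $65,625: income = $225,400 + $65,625 = $291,025.

$291,025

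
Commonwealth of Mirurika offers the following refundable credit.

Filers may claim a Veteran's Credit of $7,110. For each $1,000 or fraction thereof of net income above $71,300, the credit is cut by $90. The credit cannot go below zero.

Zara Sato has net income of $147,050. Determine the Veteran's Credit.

Veteran's Credit: income exceeds $71,300 by $75,750, which is 76 full-or-partial $1,000 increments; reduction = 76 × $90 = $6,840, leaving $270.

$270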